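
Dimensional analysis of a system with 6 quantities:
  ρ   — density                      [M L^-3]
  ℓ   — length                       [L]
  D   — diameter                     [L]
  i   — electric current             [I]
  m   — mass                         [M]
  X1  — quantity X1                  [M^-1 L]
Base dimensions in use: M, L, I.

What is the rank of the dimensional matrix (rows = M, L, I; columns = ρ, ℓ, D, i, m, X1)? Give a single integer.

3

Write exponents as rows M,L,I / cols ρ,ℓ,D,i,m,X1:
  M: [ 1  0  0  0  1 -1]
  L: [-3  1  1  0  0  1]
  I: [ 0  0  0  1  0  0]
Row reduction gives pivot columns ρ,ℓ,i; rank = 3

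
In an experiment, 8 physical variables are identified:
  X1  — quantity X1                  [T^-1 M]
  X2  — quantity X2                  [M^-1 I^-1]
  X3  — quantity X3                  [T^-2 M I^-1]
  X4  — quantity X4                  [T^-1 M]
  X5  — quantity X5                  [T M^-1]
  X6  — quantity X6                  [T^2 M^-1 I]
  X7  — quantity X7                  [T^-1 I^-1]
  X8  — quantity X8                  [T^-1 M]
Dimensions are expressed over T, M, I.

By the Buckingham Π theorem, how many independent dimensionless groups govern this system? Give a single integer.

6

Exponent matrix [T,M,I] × [X1,X2,X3,X4,X5,X6,X7,X8]:
  T: [-1  0 -2 -1  1  2 -1 -1]
  M: [ 1 -1  1  1 -1 -1  0  1]
  I: [ 0 -1 -1  0  0  1 -1  0]
Row reduction gives pivot columns X1,X2; rank = 2
Π count = n − r = 8 − 2 = 6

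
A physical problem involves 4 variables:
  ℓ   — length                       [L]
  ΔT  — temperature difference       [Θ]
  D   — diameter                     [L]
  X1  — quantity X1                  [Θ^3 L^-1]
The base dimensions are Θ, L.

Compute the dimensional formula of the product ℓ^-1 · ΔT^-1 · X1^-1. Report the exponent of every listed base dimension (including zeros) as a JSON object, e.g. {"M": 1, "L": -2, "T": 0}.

{"Θ": -4, "L": 0}

Dimensional matrix (Θ×L by ℓ×ΔT×D×X1):
  Θ: [ 0  1  0  3]
  L: [ 1  0  1 -1]
  [Θ]: (-1)·0+(-1)·1+(-1)·3 = -4
  [L]: (-1)·1+(-1)·0+(-1)·-1 = 0
⇒ Θ^-4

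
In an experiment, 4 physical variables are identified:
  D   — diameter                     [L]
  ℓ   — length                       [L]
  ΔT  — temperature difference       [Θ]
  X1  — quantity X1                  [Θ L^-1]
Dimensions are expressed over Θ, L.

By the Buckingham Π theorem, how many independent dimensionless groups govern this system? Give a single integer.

Write exponents as rows Θ,L / cols D,ℓ,ΔT,X1:
  Θ: [ 0  0  1  1]
  L: [ 1  1  0 -1]
RREF → pivots at {D,ΔT} ⇒ r = 2
n=4, r=2 ⇒ 2 dimensionless groups

2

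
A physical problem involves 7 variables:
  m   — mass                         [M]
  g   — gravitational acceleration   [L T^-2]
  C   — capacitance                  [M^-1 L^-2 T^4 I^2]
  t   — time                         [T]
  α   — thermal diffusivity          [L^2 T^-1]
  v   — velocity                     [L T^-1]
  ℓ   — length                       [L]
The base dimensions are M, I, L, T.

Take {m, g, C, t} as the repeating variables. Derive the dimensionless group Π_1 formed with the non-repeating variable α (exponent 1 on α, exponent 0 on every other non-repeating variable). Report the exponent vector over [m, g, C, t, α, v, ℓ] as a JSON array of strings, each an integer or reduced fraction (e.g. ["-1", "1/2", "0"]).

Exponent matrix [M,I,L,T] × [m,g,C,t,α,v,ℓ]:
  M: [ 1  0 -1  0  0  0  0]
  I: [ 0  0  2  0  0  0  0]
  L: [ 0  1 -2  0  2  1  1]
  T: [ 0 -2  4  1 -1 -1  0]
Row reduction gives pivot columns m,g,C,t; rank = 4
Pivot set = {m,g,C,t}, free = {α,v,ℓ}
RREF:
  r0: [   1    0    0    0    0    0    0]
  r1: [   0    1    0    0    2    1    1]
  r2: [   0    0    1    0    0    0    0]
  r3: [   0    0    0    1    3    1    2]
Fix exponent of α at 1, v at 0, ℓ at 0; solve each RREF row for its pivot's exponent:
  r0: exp(m) + (0)·1 = 0 ⇒ exp(m) = 0
  r1: exp(g) + (2)·1 = 0 ⇒ exp(g) = -2
  r2: exp(C) + (0)·1 = 0 ⇒ exp(C) = 0
  r3: exp(t) + (3)·1 = 0 ⇒ exp(t) = -3
Π_1 = g^-2 · t^-3 · α

["0", "-2", "0", "-3", "1", "0", "0"]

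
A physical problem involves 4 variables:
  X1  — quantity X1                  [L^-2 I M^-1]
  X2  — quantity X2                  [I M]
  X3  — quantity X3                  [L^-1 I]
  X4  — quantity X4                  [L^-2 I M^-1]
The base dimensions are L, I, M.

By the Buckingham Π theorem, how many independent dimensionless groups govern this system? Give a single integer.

Exponent matrix [L,I,M] × [X1,X2,X3,X4]:
  L: [-2  0 -1 -2]
  I: [ 1  1  1  1]
  M: [-1  1  0 -1]
RREF → pivots at {X1,X2} ⇒ r = 2
n=4, r=2 ⇒ 2 dimensionless groups

2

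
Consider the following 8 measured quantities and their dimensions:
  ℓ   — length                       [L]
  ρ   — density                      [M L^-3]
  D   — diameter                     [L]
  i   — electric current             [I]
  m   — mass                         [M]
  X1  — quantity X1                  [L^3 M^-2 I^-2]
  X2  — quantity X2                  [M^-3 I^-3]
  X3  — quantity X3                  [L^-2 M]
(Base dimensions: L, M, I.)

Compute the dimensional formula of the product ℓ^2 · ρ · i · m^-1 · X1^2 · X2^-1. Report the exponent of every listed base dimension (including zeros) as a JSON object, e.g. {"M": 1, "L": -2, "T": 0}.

{"L": 5, "M": -1, "I": 0}

Write exponents as rows L,M,I / cols ℓ,ρ,D,i,m,X1,X2,X3:
  L: [ 1 -3  1  0  0  3  0 -2]
  M: [ 0  1  0  0  1 -2 -3  1]
  I: [ 0  0  0  1  0 -2 -3  0]
  [L]: (2)·1+(1)·-3+(1)·0+(-1)·0+(2)·3+(-1)·0 = 5
  [M]: (2)·0+(1)·1+(1)·0+(-1)·1+(2)·-2+(-1)·-3 = -1
  [I]: (2)·0+(1)·0+(1)·1+(-1)·0+(2)·-2+(-1)·-3 = 0
⇒ L^5 M^-1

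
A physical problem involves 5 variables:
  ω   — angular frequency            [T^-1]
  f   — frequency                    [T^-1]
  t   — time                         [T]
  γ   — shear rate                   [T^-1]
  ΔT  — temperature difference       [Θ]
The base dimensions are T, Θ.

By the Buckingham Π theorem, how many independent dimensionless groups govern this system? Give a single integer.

Exponent matrix [T,Θ] × [ω,f,t,γ,ΔT]:
  T: [-1 -1  1 -1  0]
  Θ: [ 0  0  0  0  1]
Row reduction gives pivot columns ω,ΔT; rank = 2
n=5, r=2 ⇒ 3 dimensionless groups

3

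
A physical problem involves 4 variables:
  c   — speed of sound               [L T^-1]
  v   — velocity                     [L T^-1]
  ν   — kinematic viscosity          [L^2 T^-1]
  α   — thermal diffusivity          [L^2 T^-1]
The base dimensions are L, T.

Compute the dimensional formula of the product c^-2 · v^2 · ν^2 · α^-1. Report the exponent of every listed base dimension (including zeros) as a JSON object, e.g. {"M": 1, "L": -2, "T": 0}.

Dimensional matrix (L×T by c×v×ν×α):
  L: [ 1  1  2  2]
  T: [-1 -1 -1 -1]
  [L]: (-2)·1+(2)·1+(2)·2+(-1)·2 = 2
  [T]: (-2)·-1+(2)·-1+(2)·-1+(-1)·-1 = -1
⇒ L^2 T^-1

{"L": 2, "T": -1}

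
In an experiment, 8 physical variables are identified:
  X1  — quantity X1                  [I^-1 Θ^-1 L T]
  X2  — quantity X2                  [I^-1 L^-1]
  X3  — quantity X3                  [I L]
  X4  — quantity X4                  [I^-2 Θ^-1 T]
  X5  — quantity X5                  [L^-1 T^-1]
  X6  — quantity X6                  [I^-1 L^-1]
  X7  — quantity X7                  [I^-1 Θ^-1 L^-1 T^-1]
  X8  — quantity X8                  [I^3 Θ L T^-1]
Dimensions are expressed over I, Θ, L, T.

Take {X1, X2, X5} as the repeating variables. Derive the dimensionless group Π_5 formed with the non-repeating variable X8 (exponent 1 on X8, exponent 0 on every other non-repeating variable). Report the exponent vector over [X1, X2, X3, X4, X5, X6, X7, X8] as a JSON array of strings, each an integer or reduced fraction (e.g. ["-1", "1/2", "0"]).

Exponent matrix [I,Θ,L,T] × [X1,X2,X3,X4,X5,X6,X7,X8]:
  I: [-1 -1  1 -2  0 -1 -1  3]
  Θ: [-1  0  0 -1  0  0 -1  1]
  L: [ 1 -1  1  0 -1 -1 -1  1]
  T: [ 1  0  0  1 -1  0 -1 -1]
RREF → pivots at {X1,X2,X5} ⇒ r = 3
Pivot set = {X1,X2,X5}, free = {X3,X4,X6,X7,X8}
RREF:
  r0: [   1    0    0    1    0    0    1   -1]
  r1: [   0    1   -1    1    0    1    0   -2]
  r2: [   0    0    0    0    1    0    2    0]
  r3: [   0    0    0    0    0    0    0    0]
Fix exponent of X8 at 1, X3 at 0, X4 at 0, X6 at 0, X7 at 0; solve each RREF row for its pivot's exponent:
  r0: exp(X1) + (-1)·1 = 0 ⇒ exp(X1) = 1
  r1: exp(X2) + (-2)·1 = 0 ⇒ exp(X2) = 2
  r2: exp(X5) + (0)·1 = 0 ⇒ exp(X5) = 0
Π_5 = X1 · X2^2 · X8

["1", "2", "0", "0", "0", "0", "0", "1"]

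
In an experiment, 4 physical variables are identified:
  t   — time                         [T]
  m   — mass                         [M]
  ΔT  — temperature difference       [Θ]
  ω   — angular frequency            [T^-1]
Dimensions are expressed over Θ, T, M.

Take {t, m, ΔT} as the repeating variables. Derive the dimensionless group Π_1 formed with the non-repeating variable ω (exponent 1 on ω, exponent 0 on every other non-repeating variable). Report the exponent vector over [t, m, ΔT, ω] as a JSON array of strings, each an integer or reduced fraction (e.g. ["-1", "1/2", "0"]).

["1", "0", "0", "1"]

Dimensional matrix (Θ×T×M by t×m×ΔT×ω):
  Θ: [ 0  0  1  0]
  T: [ 1  0  0 -1]
  M: [ 0  1  0  0]
Row reduction gives pivot columns t,m,ΔT; rank = 3
Pivot set = {t,m,ΔT}, free = {ω}
RREF:
  r0: [   1    0    0   -1]
  r1: [   0    1    0    0]
  r2: [   0    0    1    0]
Fix exponent of ω at 1; solve each RREF row for its pivot's exponent:
  r0: exp(t) + (-1)·1 = 0 ⇒ exp(t) = 1
  r1: exp(m) + (0)·1 = 0 ⇒ exp(m) = 0
  r2: exp(ΔT) + (0)·1 = 0 ⇒ exp(ΔT) = 0
Π_1 = t · ω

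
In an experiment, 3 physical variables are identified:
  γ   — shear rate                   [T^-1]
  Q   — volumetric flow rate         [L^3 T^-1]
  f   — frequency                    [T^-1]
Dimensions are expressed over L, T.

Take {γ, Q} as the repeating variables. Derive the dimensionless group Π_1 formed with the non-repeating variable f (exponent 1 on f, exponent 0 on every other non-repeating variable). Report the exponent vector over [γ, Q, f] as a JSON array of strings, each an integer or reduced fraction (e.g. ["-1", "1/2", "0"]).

Exponent matrix [L,T] × [γ,Q,f]:
  L: [ 0  3  0]
  T: [-1 -1 -1]
Row reduction gives pivot columns γ,Q; rank = 2
Repeat: γ,Q; free: f
RREF:
  r0: [   1    0    1]
  r1: [   0    1    0]
Fix exponent of f at 1; solve each RREF row for its pivot's exponent:
  r0: exp(γ) + (1)·1 = 0 ⇒ exp(γ) = -1
  r1: exp(Q) + (0)·1 = 0 ⇒ exp(Q) = 0
Π_1 = γ^-1 · f

["-1", "0", "1"]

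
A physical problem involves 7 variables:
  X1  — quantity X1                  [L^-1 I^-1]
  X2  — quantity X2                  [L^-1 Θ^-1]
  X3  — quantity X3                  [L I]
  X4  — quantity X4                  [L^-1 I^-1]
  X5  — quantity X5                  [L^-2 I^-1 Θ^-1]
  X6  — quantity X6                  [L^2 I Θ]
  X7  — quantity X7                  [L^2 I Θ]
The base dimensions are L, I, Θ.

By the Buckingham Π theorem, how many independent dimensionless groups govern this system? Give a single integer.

Exponent matrix [L,I,Θ] × [X1,X2,X3,X4,X5,X6,X7]:
  L: [-1 -1  1 -1 -2  2  2]
  I: [-1  0  1 -1 -1  1  1]
  Θ: [ 0 -1  0  0 -1  1  1]
Row reduction gives pivot columns X1,X2; rank = 2
n=7, r=2 ⇒ 5 dimensionless groups

5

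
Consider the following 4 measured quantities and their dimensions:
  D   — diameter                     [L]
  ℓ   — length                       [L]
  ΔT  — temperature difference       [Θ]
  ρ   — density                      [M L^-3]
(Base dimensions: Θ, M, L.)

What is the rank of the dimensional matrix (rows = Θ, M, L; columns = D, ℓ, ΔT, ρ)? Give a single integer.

Exponent matrix [Θ,M,L] × [D,ℓ,ΔT,ρ]:
  Θ: [ 0  0  1  0]
  M: [ 0  0  0  1]
  L: [ 1  1  0 -3]
Echelon form has 3 nonzero rows (pivots: D,ΔT,ρ)

3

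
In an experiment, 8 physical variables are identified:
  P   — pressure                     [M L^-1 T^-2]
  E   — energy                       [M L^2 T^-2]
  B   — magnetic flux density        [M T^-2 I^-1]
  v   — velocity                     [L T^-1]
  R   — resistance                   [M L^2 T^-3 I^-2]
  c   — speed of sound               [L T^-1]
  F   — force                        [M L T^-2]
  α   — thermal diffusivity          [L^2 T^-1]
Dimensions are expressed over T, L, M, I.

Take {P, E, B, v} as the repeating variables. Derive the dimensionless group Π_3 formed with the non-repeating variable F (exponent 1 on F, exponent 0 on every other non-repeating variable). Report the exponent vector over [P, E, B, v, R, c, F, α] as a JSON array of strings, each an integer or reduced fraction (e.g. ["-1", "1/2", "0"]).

["-1/3", "-2/3", "0", "0", "0", "0", "1", "0"]

Dimensional matrix (T×L×M×I by P×E×B×v×R×c×F×α):
  T: [-2 -2 -2 -1 -3 -1 -2 -1]
  L: [-1  2  0  1  2  1  1  2]
  M: [ 1  1  1  0  1  0  1  0]
  I: [ 0  0 -1  0 -2  0  0  0]
Echelon form has 4 nonzero rows (pivots: P,E,B,v)
Repeat: P,E,B,v; free: R,c,F,α
RREF:
  r0: [   1    0    0    0   -1    0  1/3 -1/3]
  r1: [   0    1    0    0    0    0  2/3  1/3]
  r2: [   0    0    1    0    2    0    0    0]
  r3: [   0    0    0    1    1    1    0    1]
Fix exponent of F at 1, R at 0, c at 0, α at 0; solve each RREF row for its pivot's exponent:
  r0: exp(P) + (1/3)·1 = 0 ⇒ exp(P) = -1/3
  r1: exp(E) + (2/3)·1 = 0 ⇒ exp(E) = -2/3
  r2: exp(B) + (0)·1 = 0 ⇒ exp(B) = 0
  r3: exp(v) + (0)·1 = 0 ⇒ exp(v) = 0
Π_3 = P^(-1/3) · E^(-2/3) · F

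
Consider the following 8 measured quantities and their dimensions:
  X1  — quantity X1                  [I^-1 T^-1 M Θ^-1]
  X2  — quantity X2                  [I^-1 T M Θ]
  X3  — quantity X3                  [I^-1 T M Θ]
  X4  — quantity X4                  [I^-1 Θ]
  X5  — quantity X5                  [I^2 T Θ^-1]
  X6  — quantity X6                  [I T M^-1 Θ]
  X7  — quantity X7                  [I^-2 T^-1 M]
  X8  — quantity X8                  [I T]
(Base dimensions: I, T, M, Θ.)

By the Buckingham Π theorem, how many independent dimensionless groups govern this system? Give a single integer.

Dimensional matrix (I×T×M×Θ by X1×X2×X3×X4×X5×X6×X7×X8):
  I: [-1 -1 -1 -1  2  1 -2  1]
  T: [-1  1  1  0  1  1 -1  1]
  M: [ 1  1  1  0  0 -1  1  0]
  Θ: [-1  1  1  1 -1  1  0  0]
RREF → pivots at {X1,X2,X4} ⇒ r = 3
n=8, r=3 ⇒ 5 dimensionless groups

5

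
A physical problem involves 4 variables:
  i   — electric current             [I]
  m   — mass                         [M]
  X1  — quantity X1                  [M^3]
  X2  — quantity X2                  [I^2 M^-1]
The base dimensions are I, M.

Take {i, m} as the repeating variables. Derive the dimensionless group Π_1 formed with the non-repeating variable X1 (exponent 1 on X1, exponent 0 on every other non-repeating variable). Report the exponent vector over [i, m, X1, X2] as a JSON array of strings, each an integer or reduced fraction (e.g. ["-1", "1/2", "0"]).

["0", "-3", "1", "0"]

Dimensional matrix (I×M by i×m×X1×X2):
  I: [ 1  0  0  2]
  M: [ 0  1  3 -1]
RREF → pivots at {i,m} ⇒ r = 2
Repeat: i,m; free: X1,X2
RREF:
  r0: [   1    0    0    2]
  r1: [   0    1    3   -1]
Fix exponent of X1 at 1, X2 at 0; solve each RREF row for its pivot's exponent:
  r0: exp(i) + (0)·1 = 0 ⇒ exp(i) = 0
  r1: exp(m) + (3)·1 = 0 ⇒ exp(m) = -3
Π_1 = m^-3 · X1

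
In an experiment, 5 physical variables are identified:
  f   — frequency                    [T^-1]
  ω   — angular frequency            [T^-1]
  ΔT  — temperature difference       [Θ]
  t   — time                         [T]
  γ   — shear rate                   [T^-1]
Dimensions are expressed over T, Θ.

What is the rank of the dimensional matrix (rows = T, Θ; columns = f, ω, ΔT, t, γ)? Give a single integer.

Dimensional matrix (T×Θ by f×ω×ΔT×t×γ):
  T: [-1 -1  0  1 -1]
  Θ: [ 0  0  1  0  0]
Row reduction gives pivot columns f,ΔT; rank = 2

2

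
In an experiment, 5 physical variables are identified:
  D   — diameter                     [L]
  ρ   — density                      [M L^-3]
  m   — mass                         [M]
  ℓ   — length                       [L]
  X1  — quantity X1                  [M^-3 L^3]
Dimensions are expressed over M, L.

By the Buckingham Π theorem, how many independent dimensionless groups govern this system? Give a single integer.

Write exponents as rows M,L / cols D,ρ,m,ℓ,X1:
  M: [ 0  1  1  0 -3]
  L: [ 1 -3  0  1  3]
Echelon form has 2 nonzero rows (pivots: D,ρ)
n=5, r=2 ⇒ 3 dimensionless groups

3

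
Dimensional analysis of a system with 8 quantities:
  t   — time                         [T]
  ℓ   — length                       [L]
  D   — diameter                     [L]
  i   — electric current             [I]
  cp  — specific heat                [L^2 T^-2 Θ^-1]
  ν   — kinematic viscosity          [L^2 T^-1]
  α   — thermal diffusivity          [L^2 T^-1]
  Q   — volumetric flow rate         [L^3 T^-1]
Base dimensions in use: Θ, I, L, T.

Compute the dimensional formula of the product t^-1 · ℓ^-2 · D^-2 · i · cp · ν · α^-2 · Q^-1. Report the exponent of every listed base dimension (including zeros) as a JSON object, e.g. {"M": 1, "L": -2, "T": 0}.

Dimensional matrix (Θ×I×L×T by t×ℓ×D×i×cp×ν×α×Q):
  Θ: [ 0  0  0  0 -1  0  0  0]
  I: [ 0  0  0  1  0  0  0  0]
  L: [ 0  1  1  0  2  2  2  3]
  T: [ 1  0  0  0 -2 -1 -1 -1]
  [Θ]: (-1)·0+(-2)·0+(-2)·0+(1)·0+(1)·-1+(1)·0+(-2)·0+(-1)·0 = -1
  [I]: (-1)·0+(-2)·0+(-2)·0+(1)·1+(1)·0+(1)·0+(-2)·0+(-1)·0 = 1
  [L]: (-1)·0+(-2)·1+(-2)·1+(1)·0+(1)·2+(1)·2+(-2)·2+(-1)·3 = -7
  [T]: (-1)·1+(-2)·0+(-2)·0+(1)·0+(1)·-2+(1)·-1+(-2)·-1+(-1)·-1 = -1
⇒ Θ^-1 I L^-7 T^-1

{"Θ": -1, "I": 1, "L": -7, "T": -1}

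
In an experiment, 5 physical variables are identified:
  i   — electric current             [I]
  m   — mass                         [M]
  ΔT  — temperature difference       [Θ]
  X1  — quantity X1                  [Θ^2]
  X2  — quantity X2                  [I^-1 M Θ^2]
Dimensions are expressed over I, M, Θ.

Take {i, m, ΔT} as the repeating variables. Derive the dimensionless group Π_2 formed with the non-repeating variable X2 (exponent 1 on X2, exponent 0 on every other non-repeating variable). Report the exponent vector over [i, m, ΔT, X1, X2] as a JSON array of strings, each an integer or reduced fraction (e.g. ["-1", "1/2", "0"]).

["1", "-1", "-2", "0", "1"]

Dimensional matrix (I×M×Θ by i×m×ΔT×X1×X2):
  I: [ 1  0  0  0 -1]
  M: [ 0  1  0  0  1]
  Θ: [ 0  0  1  2  2]
Row reduction gives pivot columns i,m,ΔT; rank = 3
Pivot set = {i,m,ΔT}, free = {X1,X2}
RREF:
  r0: [   1    0    0    0   -1]
  r1: [   0    1    0    0    1]
  r2: [   0    0    1    2    2]
Fix exponent of X2 at 1, X1 at 0; solve each RREF row for its pivot's exponent:
  r0: exp(i) + (-1)·1 = 0 ⇒ exp(i) = 1
  r1: exp(m) + (1)·1 = 0 ⇒ exp(m) = -1
  r2: exp(ΔT) + (2)·1 = 0 ⇒ exp(ΔT) = -2
Π_2 = i · m^-1 · ΔT^-2 · X2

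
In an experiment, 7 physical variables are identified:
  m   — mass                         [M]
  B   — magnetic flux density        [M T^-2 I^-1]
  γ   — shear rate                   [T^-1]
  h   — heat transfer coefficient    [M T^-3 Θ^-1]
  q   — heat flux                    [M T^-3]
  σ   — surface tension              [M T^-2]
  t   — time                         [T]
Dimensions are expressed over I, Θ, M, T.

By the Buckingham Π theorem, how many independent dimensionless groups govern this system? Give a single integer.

3

Dimensional matrix (I×Θ×M×T by m×B×γ×h×q×σ×t):
  I: [ 0 -1  0  0  0  0  0]
  Θ: [ 0  0  0 -1  0  0  0]
  M: [ 1  1  0  1  1  1  0]
  T: [ 0 -2 -1 -3 -3 -2  1]
RREF → pivots at {m,B,γ,h} ⇒ r = 4
Π count = n − r = 7 − 4 = 3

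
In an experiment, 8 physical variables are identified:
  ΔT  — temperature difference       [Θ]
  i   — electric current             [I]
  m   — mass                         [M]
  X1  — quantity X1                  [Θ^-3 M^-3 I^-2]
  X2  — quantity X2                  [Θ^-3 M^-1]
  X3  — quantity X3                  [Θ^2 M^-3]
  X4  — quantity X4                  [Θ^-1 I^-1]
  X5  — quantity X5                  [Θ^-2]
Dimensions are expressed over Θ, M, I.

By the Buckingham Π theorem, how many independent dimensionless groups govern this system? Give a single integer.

5

Dimensional matrix (Θ×M×I by ΔT×i×m×X1×X2×X3×X4×X5):
  Θ: [ 1  0  0 -3 -3  2 -1 -2]
  M: [ 0  0  1 -3 -1 -3  0  0]
  I: [ 0  1  0 -2  0  0 -1  0]
Echelon form has 3 nonzero rows (pivots: ΔT,i,m)
Π count = n − r = 8 − 3 = 5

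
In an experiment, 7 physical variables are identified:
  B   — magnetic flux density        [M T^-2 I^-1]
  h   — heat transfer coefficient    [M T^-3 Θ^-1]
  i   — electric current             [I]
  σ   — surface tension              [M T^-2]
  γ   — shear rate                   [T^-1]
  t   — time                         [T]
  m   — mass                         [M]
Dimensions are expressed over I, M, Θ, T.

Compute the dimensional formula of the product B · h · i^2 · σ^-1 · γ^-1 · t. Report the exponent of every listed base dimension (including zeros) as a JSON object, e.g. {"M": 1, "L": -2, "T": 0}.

Dimensional matrix (I×M×Θ×T by B×h×i×σ×γ×t×m):
  I: [-1  0  1  0  0  0  0]
  M: [ 1  1  0  1  0  0  1]
  Θ: [ 0 -1  0  0  0  0  0]
  T: [-2 -3  0 -2 -1  1  0]
  [I]: (1)·-1+(1)·0+(2)·1+(-1)·0+(-1)·0+(1)·0 = 1
  [M]: (1)·1+(1)·1+(2)·0+(-1)·1+(-1)·0+(1)·0 = 1
  [Θ]: (1)·0+(1)·-1+(2)·0+(-1)·0+(-1)·0+(1)·0 = -1
  [T]: (1)·-2+(1)·-3+(2)·0+(-1)·-2+(-1)·-1+(1)·1 = -1
⇒ I M Θ^-1 T^-1

{"I": 1, "M": 1, "Θ": -1, "T": -1}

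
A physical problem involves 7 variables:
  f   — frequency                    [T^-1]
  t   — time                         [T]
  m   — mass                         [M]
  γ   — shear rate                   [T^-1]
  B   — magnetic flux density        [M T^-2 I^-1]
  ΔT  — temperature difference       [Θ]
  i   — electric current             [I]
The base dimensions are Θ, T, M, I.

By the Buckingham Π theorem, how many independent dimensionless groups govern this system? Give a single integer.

Dimensional matrix (Θ×T×M×I by f×t×m×γ×B×ΔT×i):
  Θ: [ 0  0  0  0  0  1  0]
  T: [-1  1  0 -1 -2  0  0]
  M: [ 0  0  1  0  1  0  0]
  I: [ 0  0  0  0 -1  0  1]
Echelon form has 4 nonzero rows (pivots: f,m,B,ΔT)
7 vars − rank 4 = 3 Π groups

3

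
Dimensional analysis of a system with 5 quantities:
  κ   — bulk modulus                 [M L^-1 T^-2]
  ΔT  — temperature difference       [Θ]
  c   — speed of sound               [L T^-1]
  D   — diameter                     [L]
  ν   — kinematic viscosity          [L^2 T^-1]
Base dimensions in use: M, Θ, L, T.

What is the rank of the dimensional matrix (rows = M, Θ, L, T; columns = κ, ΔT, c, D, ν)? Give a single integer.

4

Dimensional matrix (M×Θ×L×T by κ×ΔT×c×D×ν):
  M: [ 1  0  0  0  0]
  Θ: [ 0  1  0  0  0]
  L: [-1  0  1  1  2]
  T: [-2  0 -1  0 -1]
Echelon form has 4 nonzero rows (pivots: κ,ΔT,c,D)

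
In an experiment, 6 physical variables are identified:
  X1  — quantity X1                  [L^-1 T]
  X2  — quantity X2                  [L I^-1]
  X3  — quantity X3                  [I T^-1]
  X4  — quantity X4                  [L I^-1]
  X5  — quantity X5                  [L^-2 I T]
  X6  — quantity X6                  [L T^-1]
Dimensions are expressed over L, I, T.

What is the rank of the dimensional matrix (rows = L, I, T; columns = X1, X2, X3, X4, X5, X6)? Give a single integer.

2

Write exponents as rows L,I,T / cols X1,X2,X3,X4,X5,X6:
  L: [-1  1  0  1 -2  1]
  I: [ 0 -1  1 -1  1  0]
  T: [ 1  0 -1  0  1 -1]
Row reduction gives pivot columns X1,X2; rank = 2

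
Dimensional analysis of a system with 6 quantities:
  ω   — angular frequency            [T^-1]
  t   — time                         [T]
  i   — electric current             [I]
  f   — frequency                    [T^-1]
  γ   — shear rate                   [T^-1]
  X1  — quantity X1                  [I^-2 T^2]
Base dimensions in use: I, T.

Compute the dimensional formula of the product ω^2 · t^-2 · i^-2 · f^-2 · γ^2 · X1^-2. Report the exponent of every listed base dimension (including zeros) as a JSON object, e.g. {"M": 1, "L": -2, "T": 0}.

Exponent matrix [I,T] × [ω,t,i,f,γ,X1]:
  I: [ 0  0  1  0  0 -2]
  T: [-1  1  0 -1 -1  2]
  [I]: (2)·0+(-2)·0+(-2)·1+(-2)·0+(2)·0+(-2)·-2 = 2
  [T]: (2)·-1+(-2)·1+(-2)·0+(-2)·-1+(2)·-1+(-2)·2 = -8
⇒ I^2 T^-8

{"I": 2, "T": -8}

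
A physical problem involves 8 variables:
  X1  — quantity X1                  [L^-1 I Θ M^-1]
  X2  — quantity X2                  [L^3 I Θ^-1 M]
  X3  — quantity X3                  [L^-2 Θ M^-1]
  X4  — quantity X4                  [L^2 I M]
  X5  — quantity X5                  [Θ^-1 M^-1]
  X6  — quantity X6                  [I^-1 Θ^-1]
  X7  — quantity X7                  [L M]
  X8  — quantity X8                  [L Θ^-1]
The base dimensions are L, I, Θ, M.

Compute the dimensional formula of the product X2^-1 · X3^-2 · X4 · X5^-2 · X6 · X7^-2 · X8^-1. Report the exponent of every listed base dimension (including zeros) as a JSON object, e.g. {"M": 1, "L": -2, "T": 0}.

{"L": 0, "I": -1, "Θ": 1, "M": 2}

Exponent matrix [L,I,Θ,M] × [X1,X2,X3,X4,X5,X6,X7,X8]:
  L: [-1  3 -2  2  0  0  1  1]
  I: [ 1  1  0  1  0 -1  0  0]
  Θ: [ 1 -1  1  0 -1 -1  0 -1]
  M: [-1  1 -1  1 -1  0  1  0]
  [L]: (-1)·3+(-2)·-2+(1)·2+(-2)·0+(1)·0+(-2)·1+(-1)·1 = 0
  [I]: (-1)·1+(-2)·0+(1)·1+(-2)·0+(1)·-1+(-2)·0+(-1)·0 = -1
  [Θ]: (-1)·-1+(-2)·1+(1)·0+(-2)·-1+(1)·-1+(-2)·0+(-1)·-1 = 1
  [M]: (-1)·1+(-2)·-1+(1)·1+(-2)·-1+(1)·0+(-2)·1+(-1)·0 = 2
⇒ I^-1 Θ M^2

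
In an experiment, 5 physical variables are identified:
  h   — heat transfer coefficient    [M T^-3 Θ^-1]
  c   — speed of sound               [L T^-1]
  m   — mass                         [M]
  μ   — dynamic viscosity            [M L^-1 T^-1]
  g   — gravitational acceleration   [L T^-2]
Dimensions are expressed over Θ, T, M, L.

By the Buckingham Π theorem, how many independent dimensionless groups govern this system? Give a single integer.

Write exponents as rows Θ,T,M,L / cols h,c,m,μ,g:
  Θ: [-1  0  0  0  0]
  T: [-3 -1  0 -1 -2]
  M: [ 1  0  1  1  0]
  L: [ 0  1  0 -1  1]
Row reduction gives pivot columns h,c,m,μ; rank = 4
5 vars − rank 4 = 1 Π group

1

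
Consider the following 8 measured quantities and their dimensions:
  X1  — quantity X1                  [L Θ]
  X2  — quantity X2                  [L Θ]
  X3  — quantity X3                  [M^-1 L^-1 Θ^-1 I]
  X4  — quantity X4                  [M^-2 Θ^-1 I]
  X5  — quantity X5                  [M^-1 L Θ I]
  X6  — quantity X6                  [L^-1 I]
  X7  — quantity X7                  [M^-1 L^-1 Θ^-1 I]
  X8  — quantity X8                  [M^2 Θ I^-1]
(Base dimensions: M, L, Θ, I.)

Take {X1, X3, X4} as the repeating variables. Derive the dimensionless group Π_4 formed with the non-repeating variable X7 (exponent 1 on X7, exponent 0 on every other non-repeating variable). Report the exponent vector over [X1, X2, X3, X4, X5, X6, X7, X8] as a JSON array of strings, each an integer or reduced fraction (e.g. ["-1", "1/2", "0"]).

Exponent matrix [M,L,Θ,I] × [X1,X2,X3,X4,X5,X6,X7,X8]:
  M: [ 0  0 -1 -2 -1  0 -1  2]
  L: [ 1  1 -1  0  1 -1 -1  0]
  Θ: [ 1  1 -1 -1  1  0 -1  1]
  I: [ 0  0  1  1  1  1  1 -1]
Row reduction gives pivot columns X1,X3,X4; rank = 3
Pivot set = {X1,X3,X4}, free = {X2,X5,X6,X7,X8}
RREF:
  r0: [   1    1    0    0    2    1    0    0]
  r1: [   0    0    1    0    1    2    1    0]
  r2: [   0    0    0    1    0   -1    0   -1]
  r3: [   0    0    0    0    0    0    0    0]
Fix exponent of X7 at 1, X2 at 0, X5 at 0, X6 at 0, X8 at 0; solve each RREF row for its pivot's exponent:
  r0: exp(X1) + (0)·1 = 0 ⇒ exp(X1) = 0
  r1: exp(X3) + (1)·1 = 0 ⇒ exp(X3) = -1
  r2: exp(X4) + (0)·1 = 0 ⇒ exp(X4) = 0
Π_4 = X3^-1 · X7

["0", "0", "-1", "0", "0", "0", "1", "0"]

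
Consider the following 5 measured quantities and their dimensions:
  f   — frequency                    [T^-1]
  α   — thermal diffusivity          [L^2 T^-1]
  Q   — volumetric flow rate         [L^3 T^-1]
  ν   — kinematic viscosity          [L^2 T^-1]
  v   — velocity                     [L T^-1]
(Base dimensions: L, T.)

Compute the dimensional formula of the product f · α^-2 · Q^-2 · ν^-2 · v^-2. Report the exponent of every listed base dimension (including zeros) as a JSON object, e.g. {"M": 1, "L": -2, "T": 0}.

{"L": -16, "T": 7}

Dimensional matrix (L×T by f×α×Q×ν×v):
  L: [ 0  2  3  2  1]
  T: [-1 -1 -1 -1 -1]
  [L]: (1)·0+(-2)·2+(-2)·3+(-2)·2+(-2)·1 = -16
  [T]: (1)·-1+(-2)·-1+(-2)·-1+(-2)·-1+(-2)·-1 = 7
⇒ L^-16 T^7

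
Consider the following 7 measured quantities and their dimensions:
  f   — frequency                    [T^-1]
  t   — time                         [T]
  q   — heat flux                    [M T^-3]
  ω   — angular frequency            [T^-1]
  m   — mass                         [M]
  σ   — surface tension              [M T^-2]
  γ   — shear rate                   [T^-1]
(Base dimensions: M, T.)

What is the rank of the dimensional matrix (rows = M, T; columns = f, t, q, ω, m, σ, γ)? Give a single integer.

Write exponents as rows M,T / cols f,t,q,ω,m,σ,γ:
  M: [ 0  0  1  0  1  1  0]
  T: [-1  1 -3 -1  0 -2 -1]
RREF → pivots at {f,q} ⇒ r = 2

2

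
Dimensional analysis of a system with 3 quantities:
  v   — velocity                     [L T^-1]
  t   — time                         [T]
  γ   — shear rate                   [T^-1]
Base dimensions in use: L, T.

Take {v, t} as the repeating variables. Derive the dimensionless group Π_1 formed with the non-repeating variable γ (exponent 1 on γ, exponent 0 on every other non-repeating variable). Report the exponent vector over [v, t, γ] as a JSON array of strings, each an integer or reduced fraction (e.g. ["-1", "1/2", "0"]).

Write exponents as rows L,T / cols v,t,γ:
  L: [ 1  0  0]
  T: [-1  1 -1]
Echelon form has 2 nonzero rows (pivots: v,t)
Repeat: v,t; free: γ
RREF:
  r0: [   1    0    0]
  r1: [   0    1   -1]
Fix exponent of γ at 1; solve each RREF row for its pivot's exponent:
  r0: exp(v) + (0)·1 = 0 ⇒ exp(v) = 0
  r1: exp(t) + (-1)·1 = 0 ⇒ exp(t) = 1
Π_1 = t · γ

["0", "1", "1"]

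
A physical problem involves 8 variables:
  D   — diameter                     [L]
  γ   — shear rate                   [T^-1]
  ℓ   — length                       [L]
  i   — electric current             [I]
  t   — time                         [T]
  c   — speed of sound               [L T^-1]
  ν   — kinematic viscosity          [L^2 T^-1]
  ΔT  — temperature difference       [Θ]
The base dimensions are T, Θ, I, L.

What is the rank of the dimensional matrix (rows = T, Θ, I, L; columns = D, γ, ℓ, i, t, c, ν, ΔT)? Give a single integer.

4

Write exponents as rows T,Θ,I,L / cols D,γ,ℓ,i,t,c,ν,ΔT:
  T: [ 0 -1  0  0  1 -1 -1  0]
  Θ: [ 0  0  0  0  0  0  0  1]
  I: [ 0  0  0  1  0  0  0  0]
  L: [ 1  0  1  0  0  1  2  0]
Echelon form has 4 nonzero rows (pivots: D,γ,i,ΔT)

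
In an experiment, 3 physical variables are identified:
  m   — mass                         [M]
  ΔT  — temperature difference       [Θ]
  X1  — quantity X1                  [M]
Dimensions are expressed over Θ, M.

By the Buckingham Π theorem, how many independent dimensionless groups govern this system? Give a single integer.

1

Exponent matrix [Θ,M] × [m,ΔT,X1]:
  Θ: [ 0  1  0]
  M: [ 1  0  1]
Echelon form has 2 nonzero rows (pivots: m,ΔT)
n=3, r=2 ⇒ 1 dimensionless group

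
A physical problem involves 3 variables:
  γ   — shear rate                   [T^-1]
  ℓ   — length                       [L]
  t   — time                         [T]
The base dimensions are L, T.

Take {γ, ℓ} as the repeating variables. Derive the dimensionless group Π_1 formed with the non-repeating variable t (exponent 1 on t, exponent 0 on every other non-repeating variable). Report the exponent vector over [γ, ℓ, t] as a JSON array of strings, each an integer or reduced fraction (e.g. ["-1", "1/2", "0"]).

Exponent matrix [L,T] × [γ,ℓ,t]:
  L: [ 0  1  0]
  T: [-1  0  1]
Echelon form has 2 nonzero rows (pivots: γ,ℓ)
Pivot set = {γ,ℓ}, free = {t}
RREF:
  r0: [   1    0   -1]
  r1: [   0    1    0]
Fix exponent of t at 1; solve each RREF row for its pivot's exponent:
  r0: exp(γ) + (-1)·1 = 0 ⇒ exp(γ) = 1
  r1: exp(ℓ) + (0)·1 = 0 ⇒ exp(ℓ) = 0
Π_1 = γ · t

["1", "0", "1"]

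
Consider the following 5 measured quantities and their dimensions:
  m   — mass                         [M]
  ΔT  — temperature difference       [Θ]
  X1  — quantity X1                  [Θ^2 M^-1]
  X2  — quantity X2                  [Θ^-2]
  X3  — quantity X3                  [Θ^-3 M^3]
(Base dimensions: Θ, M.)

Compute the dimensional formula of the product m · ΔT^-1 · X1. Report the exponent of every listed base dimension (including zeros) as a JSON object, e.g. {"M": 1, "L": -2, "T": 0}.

{"Θ": 1, "M": 0}

Exponent matrix [Θ,M] × [m,ΔT,X1,X2,X3]:
  Θ: [ 0  1  2 -2 -3]
  M: [ 1  0 -1  0  3]
  [Θ]: (1)·0+(-1)·1+(1)·2 = 1
  [M]: (1)·1+(-1)·0+(1)·-1 = 0
⇒ Θ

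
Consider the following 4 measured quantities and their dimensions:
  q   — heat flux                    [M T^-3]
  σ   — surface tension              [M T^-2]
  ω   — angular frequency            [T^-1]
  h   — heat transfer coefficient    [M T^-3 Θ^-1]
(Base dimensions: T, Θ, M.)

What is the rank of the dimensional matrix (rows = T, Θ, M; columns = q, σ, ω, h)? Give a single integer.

Dimensional matrix (T×Θ×M by q×σ×ω×h):
  T: [-3 -2 -1 -3]
  Θ: [ 0  0  0 -1]
  M: [ 1  1  0  1]
RREF → pivots at {q,σ,h} ⇒ r = 3

3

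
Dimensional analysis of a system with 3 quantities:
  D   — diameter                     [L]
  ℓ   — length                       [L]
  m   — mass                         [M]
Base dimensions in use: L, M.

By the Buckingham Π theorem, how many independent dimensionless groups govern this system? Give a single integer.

1

Write exponents as rows L,M / cols D,ℓ,m:
  L: [ 1  1  0]
  M: [ 0  0  1]
Row reduction gives pivot columns D,m; rank = 2
n=3, r=2 ⇒ 1 dimensionless group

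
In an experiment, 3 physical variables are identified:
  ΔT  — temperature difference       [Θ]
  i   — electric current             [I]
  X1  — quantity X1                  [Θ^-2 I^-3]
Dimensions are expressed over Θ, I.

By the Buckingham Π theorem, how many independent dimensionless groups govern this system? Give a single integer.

1

Exponent matrix [Θ,I] × [ΔT,i,X1]:
  Θ: [ 1  0 -2]
  I: [ 0  1 -3]
RREF → pivots at {ΔT,i} ⇒ r = 2
3 vars − rank 2 = 1 Π group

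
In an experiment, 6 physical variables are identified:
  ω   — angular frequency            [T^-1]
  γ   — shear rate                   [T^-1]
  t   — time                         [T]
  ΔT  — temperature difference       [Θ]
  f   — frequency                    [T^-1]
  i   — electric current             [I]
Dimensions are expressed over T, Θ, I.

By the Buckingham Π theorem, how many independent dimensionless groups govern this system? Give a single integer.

3

Dimensional matrix (T×Θ×I by ω×γ×t×ΔT×f×i):
  T: [-1 -1  1  0 -1  0]
  Θ: [ 0  0  0  1  0  0]
  I: [ 0  0  0  0  0  1]
Row reduction gives pivot columns ω,ΔT,i; rank = 3
Π count = n − r = 6 − 3 = 3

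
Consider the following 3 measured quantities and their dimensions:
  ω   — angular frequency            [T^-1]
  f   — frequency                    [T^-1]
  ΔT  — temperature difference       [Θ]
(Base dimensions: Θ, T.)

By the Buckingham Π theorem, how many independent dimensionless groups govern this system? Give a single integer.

Write exponents as rows Θ,T / cols ω,f,ΔT:
  Θ: [ 0  0  1]
  T: [-1 -1  0]
RREF → pivots at {ω,ΔT} ⇒ r = 2
Π count = n − r = 3 − 2 = 1

1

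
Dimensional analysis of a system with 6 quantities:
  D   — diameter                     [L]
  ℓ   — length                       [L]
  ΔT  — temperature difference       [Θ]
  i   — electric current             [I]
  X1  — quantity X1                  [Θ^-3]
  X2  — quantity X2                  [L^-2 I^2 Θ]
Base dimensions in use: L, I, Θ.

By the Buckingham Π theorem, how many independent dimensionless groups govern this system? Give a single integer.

3

Exponent matrix [L,I,Θ] × [D,ℓ,ΔT,i,X1,X2]:
  L: [ 1  1  0  0  0 -2]
  I: [ 0  0  0  1  0  2]
  Θ: [ 0  0  1  0 -3  1]
Echelon form has 3 nonzero rows (pivots: D,ΔT,i)
Π count = n − r = 6 − 3 = 3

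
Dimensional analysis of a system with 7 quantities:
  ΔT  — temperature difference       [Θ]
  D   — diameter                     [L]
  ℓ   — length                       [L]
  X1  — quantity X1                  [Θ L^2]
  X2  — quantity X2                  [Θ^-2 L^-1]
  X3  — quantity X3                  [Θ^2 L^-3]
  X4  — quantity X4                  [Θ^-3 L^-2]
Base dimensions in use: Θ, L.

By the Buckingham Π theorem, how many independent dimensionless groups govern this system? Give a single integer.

Exponent matrix [Θ,L] × [ΔT,D,ℓ,X1,X2,X3,X4]:
  Θ: [ 1  0  0  1 -2  2 -3]
  L: [ 0  1  1  2 -1 -3 -2]
RREF → pivots at {ΔT,D} ⇒ r = 2
7 vars − rank 2 = 5 Π groups

5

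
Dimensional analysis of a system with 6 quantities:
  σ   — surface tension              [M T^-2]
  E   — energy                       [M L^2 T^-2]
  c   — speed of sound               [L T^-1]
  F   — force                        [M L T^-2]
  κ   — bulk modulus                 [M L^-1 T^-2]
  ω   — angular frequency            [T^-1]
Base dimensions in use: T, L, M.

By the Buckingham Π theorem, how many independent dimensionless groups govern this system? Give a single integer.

3

Exponent matrix [T,L,M] × [σ,E,c,F,κ,ω]:
  T: [-2 -2 -1 -2 -2 -1]
  L: [ 0  2  1  1 -1  0]
  M: [ 1  1  0  1  1  0]
RREF → pivots at {σ,E,c} ⇒ r = 3
n=6, r=3 ⇒ 3 dimensionless groups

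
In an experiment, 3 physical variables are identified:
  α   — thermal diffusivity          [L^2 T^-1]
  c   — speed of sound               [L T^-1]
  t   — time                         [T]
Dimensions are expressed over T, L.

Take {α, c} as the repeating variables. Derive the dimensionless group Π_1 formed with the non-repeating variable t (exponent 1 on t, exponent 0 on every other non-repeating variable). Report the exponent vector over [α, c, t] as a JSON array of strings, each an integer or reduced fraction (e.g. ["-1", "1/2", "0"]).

["-1", "2", "1"]

Write exponents as rows T,L / cols α,c,t:
  T: [-1 -1  1]
  L: [ 2  1  0]
Echelon form has 2 nonzero rows (pivots: α,c)
Pivot set = {α,c}, free = {t}
RREF:
  r0: [   1    0    1]
  r1: [   0    1   -2]
Fix exponent of t at 1; solve each RREF row for its pivot's exponent:
  r0: exp(α) + (1)·1 = 0 ⇒ exp(α) = -1
  r1: exp(c) + (-2)·1 = 0 ⇒ exp(c) = 2
Π_1 = α^-1 · c^2 · t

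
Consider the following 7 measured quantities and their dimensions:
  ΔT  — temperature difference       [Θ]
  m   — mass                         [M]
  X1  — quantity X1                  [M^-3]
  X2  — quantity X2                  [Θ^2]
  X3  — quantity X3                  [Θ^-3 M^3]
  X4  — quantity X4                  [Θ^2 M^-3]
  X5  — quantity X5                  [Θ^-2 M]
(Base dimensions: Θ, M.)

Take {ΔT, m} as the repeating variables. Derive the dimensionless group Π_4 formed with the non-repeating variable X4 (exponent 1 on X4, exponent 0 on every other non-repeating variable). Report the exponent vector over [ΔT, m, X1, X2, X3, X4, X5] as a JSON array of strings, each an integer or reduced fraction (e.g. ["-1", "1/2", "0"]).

Dimensional matrix (Θ×M by ΔT×m×X1×X2×X3×X4×X5):
  Θ: [ 1  0  0  2 -3  2 -2]
  M: [ 0  1 -3  0  3 -3  1]
Row reduction gives pivot columns ΔT,m; rank = 2
Pivot set = {ΔT,m}, free = {X1,X2,X3,X4,X5}
RREF:
  r0: [   1    0    0    2   -3    2   -2]
  r1: [   0    1   -3    0    3   -3    1]
Fix exponent of X4 at 1, X1 at 0, X2 at 0, X3 at 0, X5 at 0; solve each RREF row for its pivot's exponent:
  r0: exp(ΔT) + (2)·1 = 0 ⇒ exp(ΔT) = -2
  r1: exp(m) + (-3)·1 = 0 ⇒ exp(m) = 3
Π_4 = ΔT^-2 · m^3 · X4

["-2", "3", "0", "0", "0", "1", "0"]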